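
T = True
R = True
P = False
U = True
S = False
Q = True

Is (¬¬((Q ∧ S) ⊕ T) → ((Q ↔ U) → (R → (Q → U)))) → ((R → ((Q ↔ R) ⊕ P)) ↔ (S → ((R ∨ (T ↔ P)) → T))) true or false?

True

Q ∧ S = True ∧ False = False
(Q ∧ S) ⊕ T = False ⊕ True = True
¬((Q ∧ S) ⊕ T) = ¬True = False
¬¬((Q ∧ S) ⊕ T) = ¬False = True
Q ↔ U = True ↔ True = True
Q → U = True → True = True
R → (Q → U) = True → True = True
(Q ↔ U) → (R → (Q → U)) = True → True = True
¬¬((Q ∧ S) ⊕ T) → ((Q ↔ U) → (R → (Q → U))) = True → True = True
Q ↔ R = True ↔ True = True
(Q ↔ R) ⊕ P = True ⊕ False = True
R → ((Q ↔ R) ⊕ P) = True → True = True
T ↔ P = True ↔ False = False
R ∨ (T ↔ P) = True ∨ False = True
(R ∨ (T ↔ P)) → T = True → True = True
S → ((R ∨ (T ↔ P)) → T) = False → True = True
(R → ((Q ↔ R) ⊕ P)) ↔ (S → ((R ∨ (T ↔ P)) → T)) = True ↔ True = True
(¬¬((Q ∧ S) ⊕ T) → ((Q ↔ U) → (R → (Q → U)))) → ((R → ((Q ↔ R) ⊕ P)) ↔ (S → ((R ∨ (T ↔ P)) → T))) = True → True = True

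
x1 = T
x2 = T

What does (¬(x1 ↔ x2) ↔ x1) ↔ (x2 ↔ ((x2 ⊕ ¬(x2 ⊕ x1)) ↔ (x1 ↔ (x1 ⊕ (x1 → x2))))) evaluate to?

Substituting x1=T, x2=T:
x1 ↔ x2 = T ↔ T = T
¬(x1 ↔ x2) = ¬T = F
¬(x1 ↔ x2) ↔ x1 = F ↔ T = F
x2 ⊕ x1 = T ⊕ T = F
¬(x2 ⊕ x1) = ¬F = T
x2 ⊕ ¬(x2 ⊕ x1) = T ⊕ T = F
x1 → x2 = T → T = T
x1 ⊕ (x1 → x2) = T ⊕ T = F
x1 ↔ (x1 ⊕ (x1 → x2)) = T ↔ F = F
(x2 ⊕ ¬(x2 ⊕ x1)) ↔ (x1 ↔ (x1 ⊕ (x1 → x2))) = F ↔ F = T
x2 ↔ ((x2 ⊕ ¬(x2 ⊕ x1)) ↔ (x1 ↔ (x1 ⊕ (x1 → x2)))) = T ↔ T = T
(¬(x1 ↔ x2) ↔ x1) ↔ (x2 ↔ ((x2 ⊕ ¬(x2 ⊕ x1)) ↔ (x1 ↔ (x1 ⊕ (x1 → x2))))) = F ↔ T = F

F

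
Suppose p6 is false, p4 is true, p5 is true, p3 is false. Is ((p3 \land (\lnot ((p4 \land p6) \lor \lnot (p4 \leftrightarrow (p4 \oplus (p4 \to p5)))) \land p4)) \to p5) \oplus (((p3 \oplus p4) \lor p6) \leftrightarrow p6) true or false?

p4 \land p6 = T \land F = F
p4 \to p5 = T \to T = T
p4 \oplus (p4 \to p5) = T \oplus T = F
p4 \leftrightarrow (p4 \oplus (p4 \to p5)) = T \leftrightarrow F = F
\lnot (p4 \leftrightarrow (p4 \oplus (p4 \to p5))) = \lnot F = T
(p4 \land p6) \lor \lnot (p4 \leftrightarrow (p4 \oplus (p4 \to p5))) = F \lor T = T
\lnot ((p4 \land p6) \lor \lnot (p4 \leftrightarrow (p4 \oplus (p4 \to p5)))) = \lnot T = F
\lnot ((p4 \land p6) \lor \lnot (p4 \leftrightarrow (p4 \oplus (p4 \to p5)))) \land p4 = F \land T = F
p3 \land (\lnot ((p4 \land p6) \lor \lnot (p4 \leftrightarrow (p4 \oplus (p4 \to p5)))) \land p4) = F \land F = F
(p3 \land (\lnot ((p4 \land p6) \lor \lnot (p4 \leftrightarrow (p4 \oplus (p4 \to p5)))) \land p4)) \to p5 = F \to T = T
p3 \oplus p4 = F \oplus T = T
(p3 \oplus p4) \lor p6 = T \lor F = T
((p3 \oplus p4) \lor p6) \leftrightarrow p6 = T \leftrightarrow F = F
((p3 \land (\lnot ((p4 \land p6) \lor \lnot (p4 \leftrightarrow (p4 \oplus (p4 \to p5)))) \land p4)) \to p5) \oplus (((p3 \oplus p4) \lor p6) \leftrightarrow p6) = T \oplus F = T

T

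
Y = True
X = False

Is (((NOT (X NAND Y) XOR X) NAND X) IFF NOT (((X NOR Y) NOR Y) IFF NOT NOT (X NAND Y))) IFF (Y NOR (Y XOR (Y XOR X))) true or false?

False

Substituting Y=True, X=False:
X NAND Y = False NAND True = True
NOT (X NAND Y) = NOT True = False
NOT (X NAND Y) XOR X = False XOR False = False
(NOT (X NAND Y) XOR X) NAND X = False NAND False = True
X NOR Y = False NOR True = False
(X NOR Y) NOR Y = False NOR True = False
X NAND Y = False NAND True = True
NOT (X NAND Y) = NOT True = False
NOT NOT (X NAND Y) = NOT False = True
((X NOR Y) NOR Y) IFF NOT NOT (X NAND Y) = False IFF True = False
NOT (((X NOR Y) NOR Y) IFF NOT NOT (X NAND Y)) = NOT False = True
((NOT (X NAND Y) XOR X) NAND X) IFF NOT (((X NOR Y) NOR Y) IFF NOT NOT (X NAND Y)) = True IFF True = True
Y XOR X = True XOR False = True
Y XOR (Y XOR X) = True XOR True = False
Y NOR (Y XOR (Y XOR X)) = True NOR False = False
(((NOT (X NAND Y) XOR X) NAND X) IFF NOT (((X NOR Y) NOR Y) IFF NOT NOT (X NAND Y))) IFF (Y NOR (Y XOR (Y XOR X))) = True IFF False = False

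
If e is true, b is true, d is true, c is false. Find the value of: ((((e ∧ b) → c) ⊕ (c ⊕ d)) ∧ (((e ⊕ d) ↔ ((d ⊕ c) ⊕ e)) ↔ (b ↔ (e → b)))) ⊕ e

Substituting e=T, b=T, d=T, c=F:
e ∧ b = T ∧ T = T
(e ∧ b) → c = T → F = F
c ⊕ d = F ⊕ T = T
((e ∧ b) → c) ⊕ (c ⊕ d) = F ⊕ T = T
e ⊕ d = T ⊕ T = F
d ⊕ c = T ⊕ F = T
(d ⊕ c) ⊕ e = T ⊕ T = F
(e ⊕ d) ↔ ((d ⊕ c) ⊕ e) = F ↔ F = T
e → b = T → T = T
b ↔ (e → b) = T ↔ T = T
((e ⊕ d) ↔ ((d ⊕ c) ⊕ e)) ↔ (b ↔ (e → b)) = T ↔ T = T
(((e ∧ b) → c) ⊕ (c ⊕ d)) ∧ (((e ⊕ d) ↔ ((d ⊕ c) ⊕ e)) ↔ (b ↔ (e → b))) = T ∧ T = T
((((e ∧ b) → c) ⊕ (c ⊕ d)) ∧ (((e ⊕ d) ↔ ((d ⊕ c) ⊕ e)) ↔ (b ↔ (e → b)))) ⊕ e = T ⊕ T = F

F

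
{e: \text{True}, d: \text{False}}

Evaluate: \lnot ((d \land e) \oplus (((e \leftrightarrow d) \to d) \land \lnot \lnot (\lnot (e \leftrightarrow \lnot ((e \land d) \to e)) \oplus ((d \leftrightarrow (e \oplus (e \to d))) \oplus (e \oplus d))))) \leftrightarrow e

\text{True}

d \land e = \text{False} \land \text{True} = \text{False}
e \leftrightarrow d = \text{True} \leftrightarrow \text{False} = \text{False}
(e \leftrightarrow d) \to d = \text{False} \to \text{False} = \text{True}
e \land d = \text{True} \land \text{False} = \text{False}
(e \land d) \to e = \text{False} \to \text{True} = \text{True}
\lnot ((e \land d) \to e) = \lnot \text{True} = \text{False}
e \leftrightarrow \lnot ((e \land d) \to e) = \text{True} \leftrightarrow \text{False} = \text{False}
\lnot (e \leftrightarrow \lnot ((e \land d) \to e)) = \lnot \text{False} = \text{True}
e \to d = \text{True} \to \text{False} = \text{False}
e \oplus (e \to d) = \text{True} \oplus \text{False} = \text{True}
d \leftrightarrow (e \oplus (e \to d)) = \text{False} \leftrightarrow \text{True} = \text{False}
e \oplus d = \text{True} \oplus \text{False} = \text{True}
(d \leftrightarrow (e \oplus (e \to d))) \oplus (e \oplus d) = \text{False} \oplus \text{True} = \text{True}
\lnot (e \leftrightarrow \lnot ((e \land d) \to e)) \oplus ((d \leftrightarrow (e \oplus (e \to d))) \oplus (e \oplus d)) = \text{True} \oplus \text{True} = \text{False}
\lnot (\lnot (e \leftrightarrow \lnot ((e \land d) \to e)) \oplus ((d \leftrightarrow (e \oplus (e \to d))) \oplus (e \oplus d))) = \lnot \text{False} = \text{True}
\lnot \lnot (\lnot (e \leftrightarrow \lnot ((e \land d) \to e)) \oplus ((d \leftrightarrow (e \oplus (e \to d))) \oplus (e \oplus d))) = \lnot \text{True} = \text{False}
((e \leftrightarrow d) \to d) \land \lnot \lnot (\lnot (e \leftrightarrow \lnot ((e \land d) \to e)) \oplus ((d \leftrightarrow (e \oplus (e \to d))) \oplus (e \oplus d))) = \text{True} \land \text{False} = \text{False}
(d \land e) \oplus (((e \leftrightarrow d) \to d) \land \lnot \lnot (\lnot (e \leftrightarrow \lnot ((e \land d) \to e)) \oplus ((d \leftrightarrow (e \oplus (e \to d))) \oplus (e \oplus d)))) = \text{False} \oplus \text{False} = \text{False}
\lnot ((d \land e) \oplus (((e \leftrightarrow d) \to d) \land \lnot \lnot (\lnot (e \leftrightarrow \lnot ((e \land d) \to e)) \oplus ((d \leftrightarrow (e \oplus (e \to d))) \oplus (e \oplus d))))) = \lnot \text{False} = \text{True}
\lnot ((d \land e) \oplus (((e \leftrightarrow d) \to d) \land \lnot \lnot (\lnot (e \leftrightarrow \lnot ((e \land d) \to e)) \oplus ((d \leftrightarrow (e \oplus (e \to d))) \oplus (e \oplus d))))) \leftrightarrow e = \text{True} \leftrightarrow \text{True} = \text{True}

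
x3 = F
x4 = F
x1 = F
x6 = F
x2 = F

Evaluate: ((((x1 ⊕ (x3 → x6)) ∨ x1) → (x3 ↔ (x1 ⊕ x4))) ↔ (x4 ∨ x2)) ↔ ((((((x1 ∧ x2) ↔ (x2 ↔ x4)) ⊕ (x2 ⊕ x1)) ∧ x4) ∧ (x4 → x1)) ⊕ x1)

T

Substituting x3=F, x4=F, x1=F, x6=F, x2=F:
x3 → x6 = F → F = T
x1 ⊕ (x3 → x6) = F ⊕ T = T
(x1 ⊕ (x3 → x6)) ∨ x1 = T ∨ F = T
x1 ⊕ x4 = F ⊕ F = F
x3 ↔ (x1 ⊕ x4) = F ↔ F = T
((x1 ⊕ (x3 → x6)) ∨ x1) → (x3 ↔ (x1 ⊕ x4)) = T → T = T
x4 ∨ x2 = F ∨ F = F
(((x1 ⊕ (x3 → x6)) ∨ x1) → (x3 ↔ (x1 ⊕ x4))) ↔ (x4 ∨ x2) = T ↔ F = F
x1 ∧ x2 = F ∧ F = F
x2 ↔ x4 = F ↔ F = T
(x1 ∧ x2) ↔ (x2 ↔ x4) = F ↔ T = F
x2 ⊕ x1 = F ⊕ F = F
((x1 ∧ x2) ↔ (x2 ↔ x4)) ⊕ (x2 ⊕ x1) = F ⊕ F = F
(((x1 ∧ x2) ↔ (x2 ↔ x4)) ⊕ (x2 ⊕ x1)) ∧ x4 = F ∧ F = F
x4 → x1 = F → F = T
((((x1 ∧ x2) ↔ (x2 ↔ x4)) ⊕ (x2 ⊕ x1)) ∧ x4) ∧ (x4 → x1) = F ∧ T = F
(((((x1 ∧ x2) ↔ (x2 ↔ x4)) ⊕ (x2 ⊕ x1)) ∧ x4) ∧ (x4 → x1)) ⊕ x1 = F ⊕ F = F
((((x1 ⊕ (x3 → x6)) ∨ x1) → (x3 ↔ (x1 ⊕ x4))) ↔ (x4 ∨ x2)) ↔ ((((((x1 ∧ x2) ↔ (x2 ↔ x4)) ⊕ (x2 ⊕ x1)) ∧ x4) ∧ (x4 → x1)) ⊕ x1) = F ↔ F = T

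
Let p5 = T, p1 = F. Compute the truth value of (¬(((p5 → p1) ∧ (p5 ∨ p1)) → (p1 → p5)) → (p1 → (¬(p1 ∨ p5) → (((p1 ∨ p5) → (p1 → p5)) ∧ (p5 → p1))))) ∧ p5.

p5 → p1 = T → F = F
p5 ∨ p1 = T ∨ F = T
(p5 → p1) ∧ (p5 ∨ p1) = F ∧ T = F
p1 → p5 = F → T = T
((p5 → p1) ∧ (p5 ∨ p1)) → (p1 → p5) = F → T = T
¬(((p5 → p1) ∧ (p5 ∨ p1)) → (p1 → p5)) = ¬T = F
p1 ∨ p5 = F ∨ T = T
¬(p1 ∨ p5) = ¬T = F
p1 ∨ p5 = F ∨ T = T
p1 → p5 = F → T = T
(p1 ∨ p5) → (p1 → p5) = T → T = T
p5 → p1 = T → F = F
((p1 ∨ p5) → (p1 → p5)) ∧ (p5 → p1) = T ∧ F = F
¬(p1 ∨ p5) → (((p1 ∨ p5) → (p1 → p5)) ∧ (p5 → p1)) = F → F = T
p1 → (¬(p1 ∨ p5) → (((p1 ∨ p5) → (p1 → p5)) ∧ (p5 → p1))) = F → T = T
¬(((p5 → p1) ∧ (p5 ∨ p1)) → (p1 → p5)) → (p1 → (¬(p1 ∨ p5) → (((p1 ∨ p5) → (p1 → p5)) ∧ (p5 → p1)))) = F → T = T
(¬(((p5 → p1) ∧ (p5 ∨ p1)) → (p1 → p5)) → (p1 → (¬(p1 ∨ p5) → (((p1 ∨ p5) → (p1 → p5)) ∧ (p5 → p1))))) ∧ p5 = T ∧ T = T

T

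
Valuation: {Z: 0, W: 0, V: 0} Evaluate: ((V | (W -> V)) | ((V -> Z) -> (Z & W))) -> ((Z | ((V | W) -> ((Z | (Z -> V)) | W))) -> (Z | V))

0

W -> V = 0 -> 0 = 1
V | (W -> V) = 0 | 1 = 1
V -> Z = 0 -> 0 = 1
Z & W = 0 & 0 = 0
(V -> Z) -> (Z & W) = 1 -> 0 = 0
(V | (W -> V)) | ((V -> Z) -> (Z & W)) = 1 | 0 = 1
V | W = 0 | 0 = 0
Z -> V = 0 -> 0 = 1
Z | (Z -> V) = 0 | 1 = 1
(Z | (Z -> V)) | W = 1 | 0 = 1
(V | W) -> ((Z | (Z -> V)) | W) = 0 -> 1 = 1
Z | ((V | W) -> ((Z | (Z -> V)) | W)) = 0 | 1 = 1
Z | V = 0 | 0 = 0
(Z | ((V | W) -> ((Z | (Z -> V)) | W))) -> (Z | V) = 1 -> 0 = 0
((V | (W -> V)) | ((V -> Z) -> (Z & W))) -> ((Z | ((V | W) -> ((Z | (Z -> V)) | W))) -> (Z | V)) = 1 -> 0 = 0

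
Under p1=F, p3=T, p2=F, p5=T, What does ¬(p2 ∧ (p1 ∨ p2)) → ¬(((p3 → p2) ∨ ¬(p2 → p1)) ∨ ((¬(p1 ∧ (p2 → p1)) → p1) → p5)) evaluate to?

p1 ∨ p2 = F ∨ F = F
p2 ∧ (p1 ∨ p2) = F ∧ F = F
¬(p2 ∧ (p1 ∨ p2)) = ¬F = T
p3 → p2 = T → F = F
p2 → p1 = F → F = T
¬(p2 → p1) = ¬T = F
(p3 → p2) ∨ ¬(p2 → p1) = F ∨ F = F
p2 → p1 = F → F = T
p1 ∧ (p2 → p1) = F ∧ T = F
¬(p1 ∧ (p2 → p1)) = ¬F = T
¬(p1 ∧ (p2 → p1)) → p1 = T → F = F
(¬(p1 ∧ (p2 → p1)) → p1) → p5 = F → T = T
((p3 → p2) ∨ ¬(p2 → p1)) ∨ ((¬(p1 ∧ (p2 → p1)) → p1) → p5) = F ∨ T = T
¬(((p3 → p2) ∨ ¬(p2 → p1)) ∨ ((¬(p1 ∧ (p2 → p1)) → p1) → p5)) = ¬T = F
¬(p2 ∧ (p1 ∨ p2)) → ¬(((p3 → p2) ∨ ¬(p2 → p1)) ∨ ((¬(p1 ∧ (p2 → p1)) → p1) → p5)) = T → F = F

F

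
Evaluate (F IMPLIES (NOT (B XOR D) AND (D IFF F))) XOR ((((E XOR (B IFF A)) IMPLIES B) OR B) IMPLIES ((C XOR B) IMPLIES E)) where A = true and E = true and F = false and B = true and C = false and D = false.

false

Substituting A=true, E=true, F=false, B=true, C=false, D=false:
B XOR D = true XOR false = true
NOT (B XOR D) = NOT true = false
D IFF F = false IFF false = true
NOT (B XOR D) AND (D IFF F) = false AND true = false
F IMPLIES (NOT (B XOR D) AND (D IFF F)) = false IMPLIES false = true
B IFF A = true IFF true = true
E XOR (B IFF A) = true XOR true = false
(E XOR (B IFF A)) IMPLIES B = false IMPLIES true = true
((E XOR (B IFF A)) IMPLIES B) OR B = true OR true = true
C XOR B = false XOR true = true
(C XOR B) IMPLIES E = true IMPLIES true = true
(((E XOR (B IFF A)) IMPLIES B) OR B) IMPLIES ((C XOR B) IMPLIES E) = true IMPLIES true = true
(F IMPLIES (NOT (B XOR D) AND (D IFF F))) XOR ((((E XOR (B IFF A)) IMPLIES B) OR B) IMPLIES ((C XOR B) IMPLIES E)) = true XOR true = false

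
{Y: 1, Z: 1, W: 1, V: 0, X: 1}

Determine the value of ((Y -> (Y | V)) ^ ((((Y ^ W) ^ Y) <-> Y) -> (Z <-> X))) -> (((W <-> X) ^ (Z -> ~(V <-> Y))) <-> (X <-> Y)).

1

Y | V = 1 | 0 = 1
Y -> (Y | V) = 1 -> 1 = 1
Y ^ W = 1 ^ 1 = 0
(Y ^ W) ^ Y = 0 ^ 1 = 1
((Y ^ W) ^ Y) <-> Y = 1 <-> 1 = 1
Z <-> X = 1 <-> 1 = 1
(((Y ^ W) ^ Y) <-> Y) -> (Z <-> X) = 1 -> 1 = 1
(Y -> (Y | V)) ^ ((((Y ^ W) ^ Y) <-> Y) -> (Z <-> X)) = 1 ^ 1 = 0
W <-> X = 1 <-> 1 = 1
V <-> Y = 0 <-> 1 = 0
~(V <-> Y) = ~0 = 1
Z -> ~(V <-> Y) = 1 -> 1 = 1
(W <-> X) ^ (Z -> ~(V <-> Y)) = 1 ^ 1 = 0
X <-> Y = 1 <-> 1 = 1
((W <-> X) ^ (Z -> ~(V <-> Y))) <-> (X <-> Y) = 0 <-> 1 = 0
((Y -> (Y | V)) ^ ((((Y ^ W) ^ Y) <-> Y) -> (Z <-> X))) -> (((W <-> X) ^ (Z -> ~(V <-> Y))) <-> (X <-> Y)) = 0 -> 0 = 1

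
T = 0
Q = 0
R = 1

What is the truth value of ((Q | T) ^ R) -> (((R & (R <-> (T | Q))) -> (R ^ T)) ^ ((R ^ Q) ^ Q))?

0

Q | T = 0 | 0 = 0
(Q | T) ^ R = 0 ^ 1 = 1
T | Q = 0 | 0 = 0
R <-> (T | Q) = 1 <-> 0 = 0
R & (R <-> (T | Q)) = 1 & 0 = 0
R ^ T = 1 ^ 0 = 1
(R & (R <-> (T | Q))) -> (R ^ T) = 0 -> 1 = 1
R ^ Q = 1 ^ 0 = 1
(R ^ Q) ^ Q = 1 ^ 0 = 1
((R & (R <-> (T | Q))) -> (R ^ T)) ^ ((R ^ Q) ^ Q) = 1 ^ 1 = 0
((Q | T) ^ R) -> (((R & (R <-> (T | Q))) -> (R ^ T)) ^ ((R ^ Q) ^ Q)) = 1 -> 0 = 0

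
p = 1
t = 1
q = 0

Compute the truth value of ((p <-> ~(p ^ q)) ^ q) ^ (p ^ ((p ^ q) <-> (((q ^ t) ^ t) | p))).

0

p ^ q = 1 ^ 0 = 1
~(p ^ q) = ~1 = 0
p <-> ~(p ^ q) = 1 <-> 0 = 0
(p <-> ~(p ^ q)) ^ q = 0 ^ 0 = 0
p ^ q = 1 ^ 0 = 1
q ^ t = 0 ^ 1 = 1
(q ^ t) ^ t = 1 ^ 1 = 0
((q ^ t) ^ t) | p = 0 | 1 = 1
(p ^ q) <-> (((q ^ t) ^ t) | p) = 1 <-> 1 = 1
p ^ ((p ^ q) <-> (((q ^ t) ^ t) | p)) = 1 ^ 1 = 0
((p <-> ~(p ^ q)) ^ q) ^ (p ^ ((p ^ q) <-> (((q ^ t) ^ t) | p))) = 0 ^ 0 = 0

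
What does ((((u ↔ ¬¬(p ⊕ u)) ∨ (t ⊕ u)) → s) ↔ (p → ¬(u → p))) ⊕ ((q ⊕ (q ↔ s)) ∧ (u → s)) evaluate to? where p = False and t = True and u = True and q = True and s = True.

True

p ⊕ u = False ⊕ True = True
¬(p ⊕ u) = ¬True = False
¬¬(p ⊕ u) = ¬False = True
u ↔ ¬¬(p ⊕ u) = True ↔ True = True
t ⊕ u = True ⊕ True = False
(u ↔ ¬¬(p ⊕ u)) ∨ (t ⊕ u) = True ∨ False = True
((u ↔ ¬¬(p ⊕ u)) ∨ (t ⊕ u)) → s = True → True = True
u → p = True → False = False
¬(u → p) = ¬False = True
p → ¬(u → p) = False → True = True
(((u ↔ ¬¬(p ⊕ u)) ∨ (t ⊕ u)) → s) ↔ (p → ¬(u → p)) = True ↔ True = True
q ↔ s = True ↔ True = True
q ⊕ (q ↔ s) = True ⊕ True = False
u → s = True → True = True
(q ⊕ (q ↔ s)) ∧ (u → s) = False ∧ True = False
((((u ↔ ¬¬(p ⊕ u)) ∨ (t ⊕ u)) → s) ↔ (p → ¬(u → p))) ⊕ ((q ⊕ (q ↔ s)) ∧ (u → s)) = True ⊕ False = True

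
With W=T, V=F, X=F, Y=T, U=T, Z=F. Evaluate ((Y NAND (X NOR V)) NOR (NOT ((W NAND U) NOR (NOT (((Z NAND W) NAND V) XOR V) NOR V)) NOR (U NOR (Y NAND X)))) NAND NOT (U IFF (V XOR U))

T

Substituting W=T, V=F, X=F, Y=T, U=T, Z=F:
X NOR V = F NOR F = T
Y NAND (X NOR V) = T NAND T = F
W NAND U = T NAND T = F
Z NAND W = F NAND T = T
(Z NAND W) NAND V = T NAND F = T
((Z NAND W) NAND V) XOR V = T XOR F = T
NOT (((Z NAND W) NAND V) XOR V) = NOT T = F
NOT (((Z NAND W) NAND V) XOR V) NOR V = F NOR F = T
(W NAND U) NOR (NOT (((Z NAND W) NAND V) XOR V) NOR V) = F NOR T = F
NOT ((W NAND U) NOR (NOT (((Z NAND W) NAND V) XOR V) NOR V)) = NOT F = T
Y NAND X = T NAND F = T
U NOR (Y NAND X) = T NOR T = F
NOT ((W NAND U) NOR (NOT (((Z NAND W) NAND V) XOR V) NOR V)) NOR (U NOR (Y NAND X)) = T NOR F = F
(Y NAND (X NOR V)) NOR (NOT ((W NAND U) NOR (NOT (((Z NAND W) NAND V) XOR V) NOR V)) NOR (U NOR (Y NAND X))) = F NOR F = T
V XOR U = F XOR T = T
U IFF (V XOR U) = T IFF T = T
NOT (U IFF (V XOR U)) = NOT T = F
((Y NAND (X NOR V)) NOR (NOT ((W NAND U) NOR (NOT (((Z NAND W) NAND V) XOR V) NOR V)) NOR (U NOR (Y NAND X)))) NAND NOT (U IFF (V XOR U)) = T NAND F = T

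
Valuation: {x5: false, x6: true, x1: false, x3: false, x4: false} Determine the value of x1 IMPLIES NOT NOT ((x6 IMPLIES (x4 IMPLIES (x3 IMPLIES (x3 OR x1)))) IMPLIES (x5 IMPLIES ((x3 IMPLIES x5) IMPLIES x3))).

Substituting x5=false, x6=true, x1=false, x3=false, x4=false:
x3 OR x1 = false OR false = false
x3 IMPLIES (x3 OR x1) = false IMPLIES false = true
x4 IMPLIES (x3 IMPLIES (x3 OR x1)) = false IMPLIES true = true
x6 IMPLIES (x4 IMPLIES (x3 IMPLIES (x3 OR x1))) = true IMPLIES true = true
x3 IMPLIES x5 = false IMPLIES false = true
(x3 IMPLIES x5) IMPLIES x3 = true IMPLIES false = false
x5 IMPLIES ((x3 IMPLIES x5) IMPLIES x3) = false IMPLIES false = true
(x6 IMPLIES (x4 IMPLIES (x3 IMPLIES (x3 OR x1)))) IMPLIES (x5 IMPLIES ((x3 IMPLIES x5) IMPLIES x3)) = true IMPLIES true = true
NOT ((x6 IMPLIES (x4 IMPLIES (x3 IMPLIES (x3 OR x1)))) IMPLIES (x5 IMPLIES ((x3 IMPLIES x5) IMPLIES x3))) = NOT true = false
NOT NOT ((x6 IMPLIES (x4 IMPLIES (x3 IMPLIES (x3 OR x1)))) IMPLIES (x5 IMPLIES ((x3 IMPLIES x5) IMPLIES x3))) = NOT false = true
x1 IMPLIES NOT NOT ((x6 IMPLIES (x4 IMPLIES (x3 IMPLIES (x3 OR x1)))) IMPLIES (x5 IMPLIES ((x3 IMPLIES x5) IMPLIES x3))) = false IMPLIES true = true

true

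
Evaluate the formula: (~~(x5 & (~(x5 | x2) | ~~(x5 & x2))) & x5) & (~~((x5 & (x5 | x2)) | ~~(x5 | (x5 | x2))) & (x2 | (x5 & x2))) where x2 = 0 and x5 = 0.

0

x5 | x2 = 0 | 0 = 0
~(x5 | x2) = ~0 = 1
x5 & x2 = 0 & 0 = 0
~(x5 & x2) = ~0 = 1
~~(x5 & x2) = ~1 = 0
~(x5 | x2) | ~~(x5 & x2) = 1 | 0 = 1
x5 & (~(x5 | x2) | ~~(x5 & x2)) = 0 & 1 = 0
~(x5 & (~(x5 | x2) | ~~(x5 & x2))) = ~0 = 1
~~(x5 & (~(x5 | x2) | ~~(x5 & x2))) = ~1 = 0
~~(x5 & (~(x5 | x2) | ~~(x5 & x2))) & x5 = 0 & 0 = 0
x5 | x2 = 0 | 0 = 0
x5 & (x5 | x2) = 0 & 0 = 0
x5 | x2 = 0 | 0 = 0
x5 | (x5 | x2) = 0 | 0 = 0
~(x5 | (x5 | x2)) = ~0 = 1
~~(x5 | (x5 | x2)) = ~1 = 0
(x5 & (x5 | x2)) | ~~(x5 | (x5 | x2)) = 0 | 0 = 0
~((x5 & (x5 | x2)) | ~~(x5 | (x5 | x2))) = ~0 = 1
~~((x5 & (x5 | x2)) | ~~(x5 | (x5 | x2))) = ~1 = 0
x5 & x2 = 0 & 0 = 0
x2 | (x5 & x2) = 0 | 0 = 0
~~((x5 & (x5 | x2)) | ~~(x5 | (x5 | x2))) & (x2 | (x5 & x2)) = 0 & 0 = 0
(~~(x5 & (~(x5 | x2) | ~~(x5 & x2))) & x5) & (~~((x5 & (x5 | x2)) | ~~(x5 | (x5 | x2))) & (x2 | (x5 & x2))) = 0 & 0 = 0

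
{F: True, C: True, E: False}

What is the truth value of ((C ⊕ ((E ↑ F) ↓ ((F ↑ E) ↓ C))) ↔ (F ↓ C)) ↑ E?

True

E ↑ F = False ↑ True = True
F ↑ E = True ↑ False = True
(F ↑ E) ↓ C = True ↓ True = False
(E ↑ F) ↓ ((F ↑ E) ↓ C) = True ↓ False = False
C ⊕ ((E ↑ F) ↓ ((F ↑ E) ↓ C)) = True ⊕ False = True
F ↓ C = True ↓ True = False
(C ⊕ ((E ↑ F) ↓ ((F ↑ E) ↓ C))) ↔ (F ↓ C) = True ↔ False = False
((C ⊕ ((E ↑ F) ↓ ((F ↑ E) ↓ C))) ↔ (F ↓ C)) ↑ E = False ↑ False = True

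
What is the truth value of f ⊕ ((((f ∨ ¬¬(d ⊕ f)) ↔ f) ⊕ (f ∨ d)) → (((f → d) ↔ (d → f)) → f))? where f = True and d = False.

d ⊕ f = False ⊕ True = True
¬(d ⊕ f) = ¬True = False
¬¬(d ⊕ f) = ¬False = True
f ∨ ¬¬(d ⊕ f) = True ∨ True = True
(f ∨ ¬¬(d ⊕ f)) ↔ f = True ↔ True = True
f ∨ d = True ∨ False = True
((f ∨ ¬¬(d ⊕ f)) ↔ f) ⊕ (f ∨ d) = True ⊕ True = False
f → d = True → False = False
d → f = False → True = True
(f → d) ↔ (d → f) = False ↔ True = False
((f → d) ↔ (d → f)) → f = False → True = True
(((f ∨ ¬¬(d ⊕ f)) ↔ f) ⊕ (f ∨ d)) → (((f → d) ↔ (d → f)) → f) = False → True = True
f ⊕ ((((f ∨ ¬¬(d ⊕ f)) ↔ f) ⊕ (f ∨ d)) → (((f → d) ↔ (d → f)) → f)) = True ⊕ True = False

False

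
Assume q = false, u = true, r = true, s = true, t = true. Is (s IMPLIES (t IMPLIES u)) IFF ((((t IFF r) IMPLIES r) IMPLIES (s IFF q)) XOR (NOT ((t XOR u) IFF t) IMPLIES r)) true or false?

true

t IMPLIES u = true IMPLIES true = true
s IMPLIES (t IMPLIES u) = true IMPLIES true = true
t IFF r = true IFF true = true
(t IFF r) IMPLIES r = true IMPLIES true = true
s IFF q = true IFF false = false
((t IFF r) IMPLIES r) IMPLIES (s IFF q) = true IMPLIES false = false
t XOR u = true XOR true = false
(t XOR u) IFF t = false IFF true = false
NOT ((t XOR u) IFF t) = NOT false = true
NOT ((t XOR u) IFF t) IMPLIES r = true IMPLIES true = true
(((t IFF r) IMPLIES r) IMPLIES (s IFF q)) XOR (NOT ((t XOR u) IFF t) IMPLIES r) = false XOR true = true
(s IMPLIES (t IMPLIES u)) IFF ((((t IFF r) IMPLIES r) IMPLIES (s IFF q)) XOR (NOT ((t XOR u) IFF t) IMPLIES r)) = true IFF true = true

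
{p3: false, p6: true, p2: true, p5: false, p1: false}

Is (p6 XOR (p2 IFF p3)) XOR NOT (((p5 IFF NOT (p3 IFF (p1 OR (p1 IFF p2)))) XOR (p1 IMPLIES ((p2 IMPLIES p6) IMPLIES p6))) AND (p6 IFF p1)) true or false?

false

p2 IFF p3 = true IFF false = false
p6 XOR (p2 IFF p3) = true XOR false = true
p1 IFF p2 = false IFF true = false
p1 OR (p1 IFF p2) = false OR false = false
p3 IFF (p1 OR (p1 IFF p2)) = false IFF false = true
NOT (p3 IFF (p1 OR (p1 IFF p2))) = NOT true = false
p5 IFF NOT (p3 IFF (p1 OR (p1 IFF p2))) = false IFF false = true
p2 IMPLIES p6 = true IMPLIES true = true
(p2 IMPLIES p6) IMPLIES p6 = true IMPLIES true = true
p1 IMPLIES ((p2 IMPLIES p6) IMPLIES p6) = false IMPLIES true = true
(p5 IFF NOT (p3 IFF (p1 OR (p1 IFF p2)))) XOR (p1 IMPLIES ((p2 IMPLIES p6) IMPLIES p6)) = true XOR true = false
p6 IFF p1 = true IFF false = false
((p5 IFF NOT (p3 IFF (p1 OR (p1 IFF p2)))) XOR (p1 IMPLIES ((p2 IMPLIES p6) IMPLIES p6))) AND (p6 IFF p1) = false AND false = false
NOT (((p5 IFF NOT (p3 IFF (p1 OR (p1 IFF p2)))) XOR (p1 IMPLIES ((p2 IMPLIES p6) IMPLIES p6))) AND (p6 IFF p1)) = NOT false = true
(p6 XOR (p2 IFF p3)) XOR NOT (((p5 IFF NOT (p3 IFF (p1 OR (p1 IFF p2)))) XOR (p1 IMPLIES ((p2 IMPLIES p6) IMPLIES p6))) AND (p6 IFF p1)) = true XOR true = false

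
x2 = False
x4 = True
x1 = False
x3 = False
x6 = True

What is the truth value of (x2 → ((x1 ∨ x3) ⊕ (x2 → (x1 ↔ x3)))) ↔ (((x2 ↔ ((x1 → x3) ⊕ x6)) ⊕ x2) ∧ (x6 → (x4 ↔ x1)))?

x1 ∨ x3 = False ∨ False = False
x1 ↔ x3 = False ↔ False = True
x2 → (x1 ↔ x3) = False → True = True
(x1 ∨ x3) ⊕ (x2 → (x1 ↔ x3)) = False ⊕ True = True
x2 → ((x1 ∨ x3) ⊕ (x2 → (x1 ↔ x3))) = False → True = True
x1 → x3 = False → False = True
(x1 → x3) ⊕ x6 = True ⊕ True = False
x2 ↔ ((x1 → x3) ⊕ x6) = False ↔ False = True
(x2 ↔ ((x1 → x3) ⊕ x6)) ⊕ x2 = True ⊕ False = True
x4 ↔ x1 = True ↔ False = False
x6 → (x4 ↔ x1) = True → False = False
((x2 ↔ ((x1 → x3) ⊕ x6)) ⊕ x2) ∧ (x6 → (x4 ↔ x1)) = True ∧ False = False
(x2 → ((x1 ∨ x3) ⊕ (x2 → (x1 ↔ x3)))) ↔ (((x2 ↔ ((x1 → x3) ⊕ x6)) ⊕ x2) ∧ (x6 → (x4 ↔ x1))) = True ↔ False = False

False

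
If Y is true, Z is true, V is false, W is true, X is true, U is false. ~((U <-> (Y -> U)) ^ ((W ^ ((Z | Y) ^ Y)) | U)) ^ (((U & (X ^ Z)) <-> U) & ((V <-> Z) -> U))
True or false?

Y -> U = T -> F = F
U <-> (Y -> U) = F <-> F = T
Z | Y = T | T = T
(Z | Y) ^ Y = T ^ T = F
W ^ ((Z | Y) ^ Y) = T ^ F = T
(W ^ ((Z | Y) ^ Y)) | U = T | F = T
(U <-> (Y -> U)) ^ ((W ^ ((Z | Y) ^ Y)) | U) = T ^ T = F
~((U <-> (Y -> U)) ^ ((W ^ ((Z | Y) ^ Y)) | U)) = ~F = T
X ^ Z = T ^ T = F
U & (X ^ Z) = F & F = F
(U & (X ^ Z)) <-> U = F <-> F = T
V <-> Z = F <-> T = F
(V <-> Z) -> U = F -> F = T
((U & (X ^ Z)) <-> U) & ((V <-> Z) -> U) = T & T = T
~((U <-> (Y -> U)) ^ ((W ^ ((Z | Y) ^ Y)) | U)) ^ (((U & (X ^ Z)) <-> U) & ((V <-> Z) -> U)) = T ^ T = F

F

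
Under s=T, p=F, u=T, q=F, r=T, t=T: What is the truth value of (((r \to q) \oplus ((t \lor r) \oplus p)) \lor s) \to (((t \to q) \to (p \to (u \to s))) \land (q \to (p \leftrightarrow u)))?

T

r \to q = T \to F = F
t \lor r = T \lor T = T
(t \lor r) \oplus p = T \oplus F = T
(r \to q) \oplus ((t \lor r) \oplus p) = F \oplus T = T
((r \to q) \oplus ((t \lor r) \oplus p)) \lor s = T \lor T = T
t \to q = T \to F = F
u \to s = T \to T = T
p \to (u \to s) = F \to T = T
(t \to q) \to (p \to (u \to s)) = F \to T = T
p \leftrightarrow u = F \leftrightarrow T = F
q \to (p \leftrightarrow u) = F \to F = T
((t \to q) \to (p \to (u \to s))) \land (q \to (p \leftrightarrow u)) = T \land T = T
(((r \to q) \oplus ((t \lor r) \oplus p)) \lor s) \to (((t \to q) \to (p \to (u \to s))) \land (q \to (p \leftrightarrow u))) = T \to T = T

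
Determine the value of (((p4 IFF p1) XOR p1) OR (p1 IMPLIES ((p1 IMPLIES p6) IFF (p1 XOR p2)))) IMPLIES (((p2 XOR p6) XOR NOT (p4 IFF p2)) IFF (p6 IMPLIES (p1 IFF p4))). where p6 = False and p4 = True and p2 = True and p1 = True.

Substituting p6=False, p4=True, p2=True, p1=True:
p4 IFF p1 = True IFF True = True
(p4 IFF p1) XOR p1 = True XOR True = False
p1 IMPLIES p6 = True IMPLIES False = False
p1 XOR p2 = True XOR True = False
(p1 IMPLIES p6) IFF (p1 XOR p2) = False IFF False = True
p1 IMPLIES ((p1 IMPLIES p6) IFF (p1 XOR p2)) = True IMPLIES True = True
((p4 IFF p1) XOR p1) OR (p1 IMPLIES ((p1 IMPLIES p6) IFF (p1 XOR p2))) = False OR True = True
p2 XOR p6 = True XOR False = True
p4 IFF p2 = True IFF True = True
NOT (p4 IFF p2) = NOT True = False
(p2 XOR p6) XOR NOT (p4 IFF p2) = True XOR False = True
p1 IFF p4 = True IFF True = True
p6 IMPLIES (p1 IFF p4) = False IMPLIES True = True
((p2 XOR p6) XOR NOT (p4 IFF p2)) IFF (p6 IMPLIES (p1 IFF p4)) = True IFF True = True
(((p4 IFF p1) XOR p1) OR (p1 IMPLIES ((p1 IMPLIES p6) IFF (p1 XOR p2)))) IMPLIES (((p2 XOR p6) XOR NOT (p4 IFF p2)) IFF (p6 IMPLIES (p1 IFF p4))) = True IMPLIES True = True

True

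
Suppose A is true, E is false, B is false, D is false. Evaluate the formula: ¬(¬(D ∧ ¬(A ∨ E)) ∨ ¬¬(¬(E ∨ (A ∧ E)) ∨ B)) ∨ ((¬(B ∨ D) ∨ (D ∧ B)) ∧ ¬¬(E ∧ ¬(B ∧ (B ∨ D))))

Substituting A=T, E=F, B=F, D=F:
A ∨ E = T ∨ F = T
¬(A ∨ E) = ¬T = F
D ∧ ¬(A ∨ E) = F ∧ F = F
¬(D ∧ ¬(A ∨ E)) = ¬F = T
A ∧ E = T ∧ F = F
E ∨ (A ∧ E) = F ∨ F = F
¬(E ∨ (A ∧ E)) = ¬F = T
¬(E ∨ (A ∧ E)) ∨ B = T ∨ F = T
¬(¬(E ∨ (A ∧ E)) ∨ B) = ¬T = F
¬¬(¬(E ∨ (A ∧ E)) ∨ B) = ¬F = T
¬(D ∧ ¬(A ∨ E)) ∨ ¬¬(¬(E ∨ (A ∧ E)) ∨ B) = T ∨ T = T
¬(¬(D ∧ ¬(A ∨ E)) ∨ ¬¬(¬(E ∨ (A ∧ E)) ∨ B)) = ¬T = F
B ∨ D = F ∨ F = F
¬(B ∨ D) = ¬F = T
D ∧ B = F ∧ F = F
¬(B ∨ D) ∨ (D ∧ B) = T ∨ F = T
B ∨ D = F ∨ F = F
B ∧ (B ∨ D) = F ∧ F = F
¬(B ∧ (B ∨ D)) = ¬F = T
E ∧ ¬(B ∧ (B ∨ D)) = F ∧ T = F
¬(E ∧ ¬(B ∧ (B ∨ D))) = ¬F = T
¬¬(E ∧ ¬(B ∧ (B ∨ D))) = ¬T = F
(¬(B ∨ D) ∨ (D ∧ B)) ∧ ¬¬(E ∧ ¬(B ∧ (B ∨ D))) = T ∧ F = F
¬(¬(D ∧ ¬(A ∨ E)) ∨ ¬¬(¬(E ∨ (A ∧ E)) ∨ B)) ∨ ((¬(B ∨ D) ∨ (D ∧ B)) ∧ ¬¬(E ∧ ¬(B ∧ (B ∨ D)))) = F ∨ F = F

F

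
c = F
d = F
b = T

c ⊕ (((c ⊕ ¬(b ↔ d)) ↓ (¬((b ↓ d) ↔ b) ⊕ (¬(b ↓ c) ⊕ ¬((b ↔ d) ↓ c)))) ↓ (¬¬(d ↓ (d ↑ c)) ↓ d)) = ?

F

b ↔ d = T ↔ F = F
¬(b ↔ d) = ¬F = T
c ⊕ ¬(b ↔ d) = F ⊕ T = T
b ↓ d = T ↓ F = F
(b ↓ d) ↔ b = F ↔ T = F
¬((b ↓ d) ↔ b) = ¬F = T
b ↓ c = T ↓ F = F
¬(b ↓ c) = ¬F = T
b ↔ d = T ↔ F = F
(b ↔ d) ↓ c = F ↓ F = T
¬((b ↔ d) ↓ c) = ¬T = F
¬(b ↓ c) ⊕ ¬((b ↔ d) ↓ c) = T ⊕ F = T
¬((b ↓ d) ↔ b) ⊕ (¬(b ↓ c) ⊕ ¬((b ↔ d) ↓ c)) = T ⊕ T = F
(c ⊕ ¬(b ↔ d)) ↓ (¬((b ↓ d) ↔ b) ⊕ (¬(b ↓ c) ⊕ ¬((b ↔ d) ↓ c))) = T ↓ F = F
d ↑ c = F ↑ F = T
d ↓ (d ↑ c) = F ↓ T = F
¬(d ↓ (d ↑ c)) = ¬F = T
¬¬(d ↓ (d ↑ c)) = ¬T = F
¬¬(d ↓ (d ↑ c)) ↓ d = F ↓ F = T
((c ⊕ ¬(b ↔ d)) ↓ (¬((b ↓ d) ↔ b) ⊕ (¬(b ↓ c) ⊕ ¬((b ↔ d) ↓ c)))) ↓ (¬¬(d ↓ (d ↑ c)) ↓ d) = F ↓ T = F
c ⊕ (((c ⊕ ¬(b ↔ d)) ↓ (¬((b ↓ d) ↔ b) ⊕ (¬(b ↓ c) ⊕ ¬((b ↔ d) ↓ c)))) ↓ (¬¬(d ↓ (d ↑ c)) ↓ d)) = F ⊕ F = F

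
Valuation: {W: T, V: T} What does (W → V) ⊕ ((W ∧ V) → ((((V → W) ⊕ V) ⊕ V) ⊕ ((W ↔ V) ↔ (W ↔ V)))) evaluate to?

W → V = T → T = T
W ∧ V = T ∧ T = T
V → W = T → T = T
(V → W) ⊕ V = T ⊕ T = F
((V → W) ⊕ V) ⊕ V = F ⊕ T = T
W ↔ V = T ↔ T = T
W ↔ V = T ↔ T = T
(W ↔ V) ↔ (W ↔ V) = T ↔ T = T
(((V → W) ⊕ V) ⊕ V) ⊕ ((W ↔ V) ↔ (W ↔ V)) = T ⊕ T = F
(W ∧ V) → ((((V → W) ⊕ V) ⊕ V) ⊕ ((W ↔ V) ↔ (W ↔ V))) = T → F = F
(W → V) ⊕ ((W ∧ V) → ((((V → W) ⊕ V) ⊕ V) ⊕ ((W ↔ V) ↔ (W ↔ V)))) = T ⊕ F = T

T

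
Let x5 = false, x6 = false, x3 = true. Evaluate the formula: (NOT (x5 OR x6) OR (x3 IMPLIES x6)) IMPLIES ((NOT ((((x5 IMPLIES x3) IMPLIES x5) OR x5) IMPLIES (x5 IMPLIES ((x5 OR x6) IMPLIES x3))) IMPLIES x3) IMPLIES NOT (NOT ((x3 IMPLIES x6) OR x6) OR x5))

false

Substituting x5=false, x6=false, x3=true:
x5 OR x6 = false OR false = false
NOT (x5 OR x6) = NOT false = true
x3 IMPLIES x6 = true IMPLIES false = false
NOT (x5 OR x6) OR (x3 IMPLIES x6) = true OR false = true
x5 IMPLIES x3 = false IMPLIES true = true
(x5 IMPLIES x3) IMPLIES x5 = true IMPLIES false = false
((x5 IMPLIES x3) IMPLIES x5) OR x5 = false OR false = false
x5 OR x6 = false OR false = false
(x5 OR x6) IMPLIES x3 = false IMPLIES true = true
x5 IMPLIES ((x5 OR x6) IMPLIES x3) = false IMPLIES true = true
(((x5 IMPLIES x3) IMPLIES x5) OR x5) IMPLIES (x5 IMPLIES ((x5 OR x6) IMPLIES x3)) = false IMPLIES true = true
NOT ((((x5 IMPLIES x3) IMPLIES x5) OR x5) IMPLIES (x5 IMPLIES ((x5 OR x6) IMPLIES x3))) = NOT true = false
NOT ((((x5 IMPLIES x3) IMPLIES x5) OR x5) IMPLIES (x5 IMPLIES ((x5 OR x6) IMPLIES x3))) IMPLIES x3 = false IMPLIES true = true
x3 IMPLIES x6 = true IMPLIES false = false
(x3 IMPLIES x6) OR x6 = false OR false = false
NOT ((x3 IMPLIES x6) OR x6) = NOT false = true
NOT ((x3 IMPLIES x6) OR x6) OR x5 = true OR false = true
NOT (NOT ((x3 IMPLIES x6) OR x6) OR x5) = NOT true = false
(NOT ((((x5 IMPLIES x3) IMPLIES x5) OR x5) IMPLIES (x5 IMPLIES ((x5 OR x6) IMPLIES x3))) IMPLIES x3) IMPLIES NOT (NOT ((x3 IMPLIES x6) OR x6) OR x5) = true IMPLIES false = false
(NOT (x5 OR x6) OR (x3 IMPLIES x6)) IMPLIES ((NOT ((((x5 IMPLIES x3) IMPLIES x5) OR x5) IMPLIES (x5 IMPLIES ((x5 OR x6) IMPLIES x3))) IMPLIES x3) IMPLIES NOT (NOT ((x3 IMPLIES x6) OR x6) OR x5)) = true IMPLIES false = false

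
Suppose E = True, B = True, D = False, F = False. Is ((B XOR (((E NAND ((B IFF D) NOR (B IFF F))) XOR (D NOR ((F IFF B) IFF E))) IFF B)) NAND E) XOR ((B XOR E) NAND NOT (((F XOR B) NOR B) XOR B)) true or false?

False

Substituting E=True, B=True, D=False, F=False:
B IFF D = True IFF False = False
B IFF F = True IFF False = False
(B IFF D) NOR (B IFF F) = False NOR False = True
E NAND ((B IFF D) NOR (B IFF F)) = True NAND True = False
F IFF B = False IFF True = False
(F IFF B) IFF E = False IFF True = False
D NOR ((F IFF B) IFF E) = False NOR False = True
(E NAND ((B IFF D) NOR (B IFF F))) XOR (D NOR ((F IFF B) IFF E)) = False XOR True = True
((E NAND ((B IFF D) NOR (B IFF F))) XOR (D NOR ((F IFF B) IFF E))) IFF B = True IFF True = True
B XOR (((E NAND ((B IFF D) NOR (B IFF F))) XOR (D NOR ((F IFF B) IFF E))) IFF B) = True XOR True = False
(B XOR (((E NAND ((B IFF D) NOR (B IFF F))) XOR (D NOR ((F IFF B) IFF E))) IFF B)) NAND E = False NAND True = True
B XOR E = True XOR True = False
F XOR B = False XOR True = True
(F XOR B) NOR B = True NOR True = False
((F XOR B) NOR B) XOR B = False XOR True = True
NOT (((F XOR B) NOR B) XOR B) = NOT True = False
(B XOR E) NAND NOT (((F XOR B) NOR B) XOR B) = False NAND False = True
((B XOR (((E NAND ((B IFF D) NOR (B IFF F))) XOR (D NOR ((F IFF B) IFF E))) IFF B)) NAND E) XOR ((B XOR E) NAND NOT (((F XOR B) NOR B) XOR B)) = True XOR True = False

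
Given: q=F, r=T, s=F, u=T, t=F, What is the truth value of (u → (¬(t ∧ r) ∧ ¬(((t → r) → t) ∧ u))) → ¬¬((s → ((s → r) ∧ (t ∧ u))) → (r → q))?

t ∧ r = F ∧ T = F
¬(t ∧ r) = ¬F = T
t → r = F → T = T
(t → r) → t = T → F = F
((t → r) → t) ∧ u = F ∧ T = F
¬(((t → r) → t) ∧ u) = ¬F = T
¬(t ∧ r) ∧ ¬(((t → r) → t) ∧ u) = T ∧ T = T
u → (¬(t ∧ r) ∧ ¬(((t → r) → t) ∧ u)) = T → T = T
s → r = F → T = T
t ∧ u = F ∧ T = F
(s → r) ∧ (t ∧ u) = T ∧ F = F
s → ((s → r) ∧ (t ∧ u)) = F → F = T
r → q = T → F = F
(s → ((s → r) ∧ (t ∧ u))) → (r → q) = T → F = F
¬((s → ((s → r) ∧ (t ∧ u))) → (r → q)) = ¬F = T
¬¬((s → ((s → r) ∧ (t ∧ u))) → (r → q)) = ¬T = F
(u → (¬(t ∧ r) ∧ ¬(((t → r) → t) ∧ u))) → ¬¬((s → ((s → r) ∧ (t ∧ u))) → (r → q)) = T → F = F

F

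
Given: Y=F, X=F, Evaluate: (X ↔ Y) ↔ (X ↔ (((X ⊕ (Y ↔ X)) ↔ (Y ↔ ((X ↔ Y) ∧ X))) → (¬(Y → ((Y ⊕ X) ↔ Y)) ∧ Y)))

Substituting Y=F, X=F:
X ↔ Y = F ↔ F = T
Y ↔ X = F ↔ F = T
X ⊕ (Y ↔ X) = F ⊕ T = T
X ↔ Y = F ↔ F = T
(X ↔ Y) ∧ X = T ∧ F = F
Y ↔ ((X ↔ Y) ∧ X) = F ↔ F = T
(X ⊕ (Y ↔ X)) ↔ (Y ↔ ((X ↔ Y) ∧ X)) = T ↔ T = T
Y ⊕ X = F ⊕ F = F
(Y ⊕ X) ↔ Y = F ↔ F = T
Y → ((Y ⊕ X) ↔ Y) = F → T = T
¬(Y → ((Y ⊕ X) ↔ Y)) = ¬T = F
¬(Y → ((Y ⊕ X) ↔ Y)) ∧ Y = F ∧ F = F
((X ⊕ (Y ↔ X)) ↔ (Y ↔ ((X ↔ Y) ∧ X))) → (¬(Y → ((Y ⊕ X) ↔ Y)) ∧ Y) = T → F = F
X ↔ (((X ⊕ (Y ↔ X)) ↔ (Y ↔ ((X ↔ Y) ∧ X))) → (¬(Y → ((Y ⊕ X) ↔ Y)) ∧ Y)) = F ↔ F = T
(X ↔ Y) ↔ (X ↔ (((X ⊕ (Y ↔ X)) ↔ (Y ↔ ((X ↔ Y) ∧ X))) → (¬(Y → ((Y ⊕ X) ↔ Y)) ∧ Y))) = T ↔ T = T

T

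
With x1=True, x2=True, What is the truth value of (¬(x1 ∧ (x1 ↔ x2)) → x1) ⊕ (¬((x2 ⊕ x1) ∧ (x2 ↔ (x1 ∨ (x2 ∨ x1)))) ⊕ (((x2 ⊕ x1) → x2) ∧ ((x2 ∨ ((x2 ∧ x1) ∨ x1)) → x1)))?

x1 ↔ x2 = True ↔ True = True
x1 ∧ (x1 ↔ x2) = True ∧ True = True
¬(x1 ∧ (x1 ↔ x2)) = ¬True = False
¬(x1 ∧ (x1 ↔ x2)) → x1 = False → True = True
x2 ⊕ x1 = True ⊕ True = False
x2 ∨ x1 = True ∨ True = True
x1 ∨ (x2 ∨ x1) = True ∨ True = True
x2 ↔ (x1 ∨ (x2 ∨ x1)) = True ↔ True = True
(x2 ⊕ x1) ∧ (x2 ↔ (x1 ∨ (x2 ∨ x1))) = False ∧ True = False
¬((x2 ⊕ x1) ∧ (x2 ↔ (x1 ∨ (x2 ∨ x1)))) = ¬False = True
x2 ⊕ x1 = True ⊕ True = False
(x2 ⊕ x1) → x2 = False → True = True
x2 ∧ x1 = True ∧ True = True
(x2 ∧ x1) ∨ x1 = True ∨ True = True
x2 ∨ ((x2 ∧ x1) ∨ x1) = True ∨ True = True
(x2 ∨ ((x2 ∧ x1) ∨ x1)) → x1 = True → True = True
((x2 ⊕ x1) → x2) ∧ ((x2 ∨ ((x2 ∧ x1) ∨ x1)) → x1) = True ∧ True = True
¬((x2 ⊕ x1) ∧ (x2 ↔ (x1 ∨ (x2 ∨ x1)))) ⊕ (((x2 ⊕ x1) → x2) ∧ ((x2 ∨ ((x2 ∧ x1) ∨ x1)) → x1)) = True ⊕ True = False
(¬(x1 ∧ (x1 ↔ x2)) → x1) ⊕ (¬((x2 ⊕ x1) ∧ (x2 ↔ (x1 ∨ (x2 ∨ x1)))) ⊕ (((x2 ⊕ x1) → x2) ∧ ((x2 ∨ ((x2 ∧ x1) ∨ x1)) → x1))) = True ⊕ False = True

True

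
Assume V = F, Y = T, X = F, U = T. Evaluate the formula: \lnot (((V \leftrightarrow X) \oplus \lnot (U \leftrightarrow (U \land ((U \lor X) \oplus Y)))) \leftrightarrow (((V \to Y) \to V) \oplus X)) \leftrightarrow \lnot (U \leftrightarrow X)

V \leftrightarrow X = F \leftrightarrow F = T
U \lor X = T \lor F = T
(U \lor X) \oplus Y = T \oplus T = F
U \land ((U \lor X) \oplus Y) = T \land F = F
U \leftrightarrow (U \land ((U \lor X) \oplus Y)) = T \leftrightarrow F = F
\lnot (U \leftrightarrow (U \land ((U \lor X) \oplus Y))) = \lnot F = T
(V \leftrightarrow X) \oplus \lnot (U \leftrightarrow (U \land ((U \lor X) \oplus Y))) = T \oplus T = F
V \to Y = F \to T = T
(V \to Y) \to V = T \to F = F
((V \to Y) \to V) \oplus X = F \oplus F = F
((V \leftrightarrow X) \oplus \lnot (U \leftrightarrow (U \land ((U \lor X) \oplus Y)))) \leftrightarrow (((V \to Y) \to V) \oplus X) = F \leftrightarrow F = T
\lnot (((V \leftrightarrow X) \oplus \lnot (U \leftrightarrow (U \land ((U \lor X) \oplus Y)))) \leftrightarrow (((V \to Y) \to V) \oplus X)) = \lnot T = F
U \leftrightarrow X = T \leftrightarrow F = F
\lnot (U \leftrightarrow X) = \lnot F = T
\lnot (((V \leftrightarrow X) \oplus \lnot (U \leftrightarrow (U \land ((U \lor X) \oplus Y)))) \leftrightarrow (((V \to Y) \to V) \oplus X)) \leftrightarrow \lnot (U \leftrightarrow X) = F \leftrightarrow T = F

F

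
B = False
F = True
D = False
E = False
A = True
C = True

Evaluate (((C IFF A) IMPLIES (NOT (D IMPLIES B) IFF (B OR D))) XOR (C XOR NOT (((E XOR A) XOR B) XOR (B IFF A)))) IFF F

False

C IFF A = True IFF True = True
D IMPLIES B = False IMPLIES False = True
NOT (D IMPLIES B) = NOT True = False
B OR D = False OR False = False
NOT (D IMPLIES B) IFF (B OR D) = False IFF False = True
(C IFF A) IMPLIES (NOT (D IMPLIES B) IFF (B OR D)) = True IMPLIES True = True
E XOR A = False XOR True = True
(E XOR A) XOR B = True XOR False = True
B IFF A = False IFF True = False
((E XOR A) XOR B) XOR (B IFF A) = True XOR False = True
NOT (((E XOR A) XOR B) XOR (B IFF A)) = NOT True = False
C XOR NOT (((E XOR A) XOR B) XOR (B IFF A)) = True XOR False = True
((C IFF A) IMPLIES (NOT (D IMPLIES B) IFF (B OR D))) XOR (C XOR NOT (((E XOR A) XOR B) XOR (B IFF A))) = True XOR True = False
(((C IFF A) IMPLIES (NOT (D IMPLIES B) IFF (B OR D))) XOR (C XOR NOT (((E XOR A) XOR B) XOR (B IFF A)))) IFF F = False IFF True = False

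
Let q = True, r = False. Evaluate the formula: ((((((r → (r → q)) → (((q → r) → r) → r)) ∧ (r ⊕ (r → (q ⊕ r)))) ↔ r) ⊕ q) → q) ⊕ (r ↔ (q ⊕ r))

r → q = False → True = True
r → (r → q) = False → True = True
q → r = True → False = False
(q → r) → r = False → False = True
((q → r) → r) → r = True → False = False
(r → (r → q)) → (((q → r) → r) → r) = True → False = False
q ⊕ r = True ⊕ False = True
r → (q ⊕ r) = False → True = True
r ⊕ (r → (q ⊕ r)) = False ⊕ True = True
((r → (r → q)) → (((q → r) → r) → r)) ∧ (r ⊕ (r → (q ⊕ r))) = False ∧ True = False
(((r → (r → q)) → (((q → r) → r) → r)) ∧ (r ⊕ (r → (q ⊕ r)))) ↔ r = False ↔ False = True
((((r → (r → q)) → (((q → r) → r) → r)) ∧ (r ⊕ (r → (q ⊕ r)))) ↔ r) ⊕ q = True ⊕ True = False
(((((r → (r → q)) → (((q → r) → r) → r)) ∧ (r ⊕ (r → (q ⊕ r)))) ↔ r) ⊕ q) → q = False → True = True
q ⊕ r = True ⊕ False = True
r ↔ (q ⊕ r) = False ↔ True = False
((((((r → (r → q)) → (((q → r) → r) → r)) ∧ (r ⊕ (r → (q ⊕ r)))) ↔ r) ⊕ q) → q) ⊕ (r ↔ (q ⊕ r)) = True ⊕ False = True

True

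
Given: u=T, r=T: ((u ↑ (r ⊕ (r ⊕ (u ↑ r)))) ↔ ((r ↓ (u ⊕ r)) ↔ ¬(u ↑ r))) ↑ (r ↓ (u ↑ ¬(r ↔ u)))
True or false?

T

Substituting u=T, r=T:
u ↑ r = T ↑ T = F
r ⊕ (u ↑ r) = T ⊕ F = T
r ⊕ (r ⊕ (u ↑ r)) = T ⊕ T = F
u ↑ (r ⊕ (r ⊕ (u ↑ r))) = T ↑ F = T
u ⊕ r = T ⊕ T = F
r ↓ (u ⊕ r) = T ↓ F = F
u ↑ r = T ↑ T = F
¬(u ↑ r) = ¬F = T
(r ↓ (u ⊕ r)) ↔ ¬(u ↑ r) = F ↔ T = F
(u ↑ (r ⊕ (r ⊕ (u ↑ r)))) ↔ ((r ↓ (u ⊕ r)) ↔ ¬(u ↑ r)) = T ↔ F = F
r ↔ u = T ↔ T = T
¬(r ↔ u) = ¬T = F
u ↑ ¬(r ↔ u) = T ↑ F = T
r ↓ (u ↑ ¬(r ↔ u)) = T ↓ T = F
((u ↑ (r ⊕ (r ⊕ (u ↑ r)))) ↔ ((r ↓ (u ⊕ r)) ↔ ¬(u ↑ r))) ↑ (r ↓ (u ↑ ¬(r ↔ u))) = F ↑ F = T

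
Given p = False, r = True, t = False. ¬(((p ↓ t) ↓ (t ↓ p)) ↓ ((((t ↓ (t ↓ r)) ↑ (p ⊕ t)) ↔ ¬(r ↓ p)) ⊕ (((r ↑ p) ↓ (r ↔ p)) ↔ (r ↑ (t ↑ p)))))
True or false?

p ↓ t = False ↓ False = True
t ↓ p = False ↓ False = True
(p ↓ t) ↓ (t ↓ p) = True ↓ True = False
t ↓ r = False ↓ True = False
t ↓ (t ↓ r) = False ↓ False = True
p ⊕ t = False ⊕ False = False
(t ↓ (t ↓ r)) ↑ (p ⊕ t) = True ↑ False = True
r ↓ p = True ↓ False = False
¬(r ↓ p) = ¬False = True
((t ↓ (t ↓ r)) ↑ (p ⊕ t)) ↔ ¬(r ↓ p) = True ↔ True = True
r ↑ p = True ↑ False = True
r ↔ p = True ↔ False = False
(r ↑ p) ↓ (r ↔ p) = True ↓ False = False
t ↑ p = False ↑ False = True
r ↑ (t ↑ p) = True ↑ True = False
((r ↑ p) ↓ (r ↔ p)) ↔ (r ↑ (t ↑ p)) = False ↔ False = True
(((t ↓ (t ↓ r)) ↑ (p ⊕ t)) ↔ ¬(r ↓ p)) ⊕ (((r ↑ p) ↓ (r ↔ p)) ↔ (r ↑ (t ↑ p))) = True ⊕ True = False
((p ↓ t) ↓ (t ↓ p)) ↓ ((((t ↓ (t ↓ r)) ↑ (p ⊕ t)) ↔ ¬(r ↓ p)) ⊕ (((r ↑ p) ↓ (r ↔ p)) ↔ (r ↑ (t ↑ p)))) = False ↓ False = True
¬(((p ↓ t) ↓ (t ↓ p)) ↓ ((((t ↓ (t ↓ r)) ↑ (p ⊕ t)) ↔ ¬(r ↓ p)) ⊕ (((r ↑ p) ↓ (r ↔ p)) ↔ (r ↑ (t ↑ p))))) = ¬True = False

False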